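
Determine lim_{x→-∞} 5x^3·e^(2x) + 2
The product is a 0·∞ indeterminate form at x → -∞.
Rewrite the product as 5x^3 / e^(-2x) (an ∞/∞ form) and apply L'Hôpital, or use the standard hierarchy e^(2|x|) ≫ |x^3| as x → -∞.
The indeterminate product → 0, so the limit = 2.

Final answer: 2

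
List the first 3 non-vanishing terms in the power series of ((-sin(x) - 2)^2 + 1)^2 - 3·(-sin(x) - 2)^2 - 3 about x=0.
23·x^2 + 28·x + 10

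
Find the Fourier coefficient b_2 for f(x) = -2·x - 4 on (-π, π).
b_2 = (1/π) ∫_{-π}^{π} f(x)·sin(2x) dx.
Evaluate the integral (use parity and integration by parts as needed): b_2 = 2.

Final answer: 2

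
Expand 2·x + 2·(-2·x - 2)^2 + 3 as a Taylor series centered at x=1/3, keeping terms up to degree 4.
161/9 + 70·(x - 1/3)/3 + 8·(x - 1/3)^2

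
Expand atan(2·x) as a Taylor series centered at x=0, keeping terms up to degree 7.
-128·x^7/7 + 32·x^5/5 - 8·x^3/3 + 2·x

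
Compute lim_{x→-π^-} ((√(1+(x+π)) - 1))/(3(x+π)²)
Both numerator and denominator → 0 as x → -π^-; this is a 0/0 indeterminate form.
Expand each to leading order near x = -π: numerator ~ (x + π)/2, denominator ~ 3·(x + π)^2.
The limit of the ratio is -∞.

Final answer: -∞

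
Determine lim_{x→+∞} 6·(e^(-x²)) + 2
Evaluate the dominant behaviour as x → +∞; each term tends to a finite value or vanishes.
Limit = 2.

Final answer: 2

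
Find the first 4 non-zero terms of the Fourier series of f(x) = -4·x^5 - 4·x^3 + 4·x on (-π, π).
(-904 - 8·π^4 + 152·π^2)·sin(x) + (-16·π^2 + 20 + 4·π^4)·sin(2·x) + (-8·π^4/3 + 40/81 + 88·π^2/27)·sin(3·x) + (-π^2/2 - 29/16 + 2·π^4)·sin(4·x)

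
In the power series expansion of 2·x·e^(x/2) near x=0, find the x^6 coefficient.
Expand to order 6: 2·x·e^(x/2) = x^6/1920 + x^5/192 + x^4/24 + x^3/4 + x^2 + 2·x + O(x^7).
The coefficient of x^6 is 1/1920.

Final answer: 1/1920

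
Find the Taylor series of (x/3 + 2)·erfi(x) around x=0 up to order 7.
2·x^7/(21·√(π)) + x^6/(15·√(π)) + 2·x^5/(5·√(π)) + 2·x^4/(9·√(π)) + 4·x^3/(3·√(π)) + 2·x^2/(3·√(π)) + 4·x/√(π)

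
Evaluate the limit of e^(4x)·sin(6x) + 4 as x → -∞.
Evaluate the dominant behaviour as x → -∞; each term tends to a finite value or vanishes.
Limit = 4.

Final answer: 4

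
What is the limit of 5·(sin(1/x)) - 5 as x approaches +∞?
Evaluate the dominant behaviour as x → +∞; each term tends to a finite value or vanishes.
Limit = -5.

Final answer: -5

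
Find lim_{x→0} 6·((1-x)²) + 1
Direct substitution at x = 0 gives 7.

Final answer: 7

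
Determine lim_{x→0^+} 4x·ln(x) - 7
The product is a 0·∞ indeterminate form at x → 0⁺.
Rewrite the product as 4·ln(x) / x^(-1) and apply L'Hôpital, or use the standard hierarchy x^(-1) ≫ |ln x| as x → 0⁺.
The indeterminate product → 0, so the limit = -7.

Final answer: -7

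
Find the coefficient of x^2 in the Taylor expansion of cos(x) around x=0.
Expand to order 2: cos(x) = 1 - x^2/2 + O(x^3).
The coefficient of x^2 is -1/2.

Final answer: -1/2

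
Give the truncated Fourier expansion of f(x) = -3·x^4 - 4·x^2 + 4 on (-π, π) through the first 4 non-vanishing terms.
(-128 + 24·π^2)·cos(x) + (5 - 6·π^2)·cos(2·x) + 8·π^2·cos(3·x)/3 - 3·π^4/5 - 4·π^2/3 + 4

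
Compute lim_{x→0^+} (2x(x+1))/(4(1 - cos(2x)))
Both numerator and denominator → 0 as x → 0^+; this is a 0/0 indeterminate form.
Expand each to leading order near x = 0: numerator ~ 2·x, denominator ~ 8·x^2.
The limit of the ratio is ∞.

Final answer: ∞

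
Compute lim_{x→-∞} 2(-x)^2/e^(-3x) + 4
The quotient is an ∞/∞ indeterminate form as x → -∞.
Compare growth rates of the dominant terms (exponentials ≫ polynomials ≫ logarithms), or apply L'Hôpital's rule; the quotient → 0.
Adding the constant: 0 + 4 = 4. Limit = 4.

Final answer: 4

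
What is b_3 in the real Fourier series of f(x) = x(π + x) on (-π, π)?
b_3 = (1/π) ∫_{-π}^{π} f(x)·sin(3x) dx.
Evaluate the integral (use parity and integration by parts as needed): b_3 = 2·π/3.

Final answer: 2·π/3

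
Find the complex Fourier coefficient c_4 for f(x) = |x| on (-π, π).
Compute the real Fourier coefficients first: a_4 = 0, b_4 = 0.
Then c_4 = (a_4 − i·b_4)/2 = 0.

Final answer: 0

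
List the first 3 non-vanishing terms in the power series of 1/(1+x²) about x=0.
x^4 - x^2 + 1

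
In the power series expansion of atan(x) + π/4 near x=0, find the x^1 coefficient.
Expand to order 1: atan(x) + π/4 = x + π/4 + O(x^2).
The coefficient of x^1 is 1.

Final answer: 1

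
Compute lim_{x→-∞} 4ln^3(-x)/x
This is an ∞/∞ indeterminate form as x → -∞.
Compare growth rates of the dominant terms (exponentials ≫ polynomials ≫ logarithms), or apply L'Hôpital's rule; the quotient → 0.
Limit = 0.

Final answer: 0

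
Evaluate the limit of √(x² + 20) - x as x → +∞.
This is an ∞ − ∞ indeterminate form.
Multiply and divide by the conjugate √(x²+20) + x; the x² terms cancel, leaving 20/(√(x²+20)+x) → 0.
Limit = 0.

Final answer: 0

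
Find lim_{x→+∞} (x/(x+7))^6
As x → +∞: x/(x+7) = 1/(1 + 7/x) → 1, and the 6th power of a limit-1 base also → 1.
Limit = 1.

Final answer: 1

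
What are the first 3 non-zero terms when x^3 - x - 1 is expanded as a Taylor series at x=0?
x^3 - x - 1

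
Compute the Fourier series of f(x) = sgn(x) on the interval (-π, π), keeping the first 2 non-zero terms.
4·sin(x)/π + 4·sin(3·x)/(3·π)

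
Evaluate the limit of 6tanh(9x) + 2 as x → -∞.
Evaluate the dominant behaviour as x → -∞; each term tends to a finite value or vanishes.
Limit = -4.

Final answer: -4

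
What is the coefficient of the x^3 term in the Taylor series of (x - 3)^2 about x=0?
Expand to order 3: (x - 3)^2 = x^2 - 6·x + 9 + O(x^4).
The coefficient of x^3 is 0.

Final answer: 0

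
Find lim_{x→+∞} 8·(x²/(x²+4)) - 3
Evaluate the dominant behaviour as x → +∞; each term tends to a finite value or vanishes.
Limit = 5.

Final answer: 5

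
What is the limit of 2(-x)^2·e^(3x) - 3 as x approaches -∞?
The product is a 0·∞ indeterminate form at x → -∞.
Rewrite the product as 2(-x)^2 / e^(-3x) (an ∞/∞ form) and apply L'Hôpital, or use the standard hierarchy e^(3|x|) ≫ |(-x)^2| as x → -∞.
The indeterminate product → 0, so the limit = -3.

Final answer: -3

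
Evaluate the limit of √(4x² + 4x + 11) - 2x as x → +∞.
As x → +∞: multiply by the conjugate to get (4x+11)/(√(4x²+4x+11)+2x); the denominator ~ 4x, so the limit is 4/4 = 1.
Limit = 1.

Final answer: 1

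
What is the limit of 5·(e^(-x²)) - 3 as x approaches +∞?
Evaluate the dominant behaviour as x → +∞; each term tends to a finite value or vanishes.
Limit = -3.

Final answer: -3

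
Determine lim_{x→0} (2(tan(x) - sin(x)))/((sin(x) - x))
Both numerator and denominator → 0 as x → 0; this is a 0/0 indeterminate form.
Expand each to leading order near x = 0: numerator ~ x^3, denominator ~ -x^3/6.
The limit of the ratio is -6.

Final answer: -6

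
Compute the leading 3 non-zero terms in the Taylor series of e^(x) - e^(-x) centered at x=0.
x^5/60 + x^3/3 + 2·x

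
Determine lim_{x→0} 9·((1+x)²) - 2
Direct substitution at x = 0 gives 7.

Final answer: 7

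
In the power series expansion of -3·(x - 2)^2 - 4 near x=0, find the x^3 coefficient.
Expand to order 3: -3·(x - 2)^2 - 4 = -3·x^2 + 12·x - 16 + O(x^4).
The coefficient of x^3 is 0.

Final answer: 0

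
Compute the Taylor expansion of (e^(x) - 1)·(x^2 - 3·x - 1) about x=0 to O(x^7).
11·x^6/720 + x^5/30 - x^4/24 - 2·x^3/3 - 7·x^2/2 - x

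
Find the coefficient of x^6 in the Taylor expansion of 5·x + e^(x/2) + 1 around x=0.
Expand to order 6: 5·x + e^(x/2) + 1 = x^6/46080 + x^5/3840 + x^4/384 + x^3/48 + x^2/8 + 11·x/2 + 2 + O(x^7).
The coefficient of x^6 is 1/46080.

Final answer: 1/46080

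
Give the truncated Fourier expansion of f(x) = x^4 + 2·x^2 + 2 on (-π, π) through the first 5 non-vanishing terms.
(40 - 8·π^2)·cos(x) + (-1 + 2·π^2)·cos(2·x) + (-8·π^2/9 - 8/27)·cos(3·x) + (5/16 + π^2/2)·cos(4·x) + 2 + 2·π^2/3 + π^4/5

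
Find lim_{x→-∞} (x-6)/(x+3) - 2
Evaluate the dominant behaviour as x → -∞; each term tends to a finite value or vanishes.
Limit = -1.

Final answer: -1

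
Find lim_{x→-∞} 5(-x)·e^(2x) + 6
The product is a 0·∞ indeterminate form at x → -∞.
Rewrite the product as 5(-x) / e^(-2x) (an ∞/∞ form) and apply L'Hôpital, or use the standard hierarchy e^(2|x|) ≫ |(-x)| as x → -∞.
The indeterminate product → 0, so the limit = 6.

Final answer: 6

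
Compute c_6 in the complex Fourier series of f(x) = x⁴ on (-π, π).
Compute the real Fourier coefficients first: a_6 = -1/27 + 2·π^2/9, b_6 = 0.
Then c_6 = (a_6 − i·b_6)/2 = -1/54 + π^2/9.

Final answer: -1/54 + π^2/9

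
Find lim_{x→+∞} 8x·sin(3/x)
As x → +∞: let u = 3/x → 0⁺; then 8·x·sin(3/x) = 8·3·sin(u)/u → 8·3·1 = 24.
Limit = 24.

Final answer: 24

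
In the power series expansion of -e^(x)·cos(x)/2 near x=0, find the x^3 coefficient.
Expand to order 3: -e^(x)·cos(x)/2 = x^3/6 - x/2 - 1/2 + O(x^4).
The coefficient of x^3 is 1/6.

Final answer: 1/6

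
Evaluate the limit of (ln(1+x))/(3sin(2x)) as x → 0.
Both numerator and denominator → 0 as x → 0; this is a 0/0 indeterminate form.
Expand each to leading order near x = 0: numerator ~ x, denominator ~ 6·x.
The limit of the ratio is 1/6.

Final answer: 1/6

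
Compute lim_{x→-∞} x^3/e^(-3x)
This is an ∞/∞ indeterminate form as x → -∞.
Compare growth rates of the dominant terms (exponentials ≫ polynomials ≫ logarithms), or apply L'Hôpital's rule; the quotient → 0.
Limit = 0.

Final answer: 0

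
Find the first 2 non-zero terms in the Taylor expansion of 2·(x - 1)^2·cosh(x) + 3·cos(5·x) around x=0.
5 - 4·x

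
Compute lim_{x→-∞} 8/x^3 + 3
Evaluate the dominant behaviour as x → -∞; each term tends to a finite value or vanishes.
Limit = 3.

Final answer: 3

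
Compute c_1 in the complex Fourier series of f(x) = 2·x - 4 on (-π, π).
Compute the real Fourier coefficients first: a_1 = 0, b_1 = 4.
Then c_1 = (a_1 − i·b_1)/2 = -2·i.

Final answer: -2·i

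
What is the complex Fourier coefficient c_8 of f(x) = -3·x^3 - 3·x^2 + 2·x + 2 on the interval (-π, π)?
Compute the real Fourier coefficients first: a_8 = -3/16, b_8 = -73/128 + 3·π^2/4.
Then c_8 = (a_8 − i·b_8)/2 = -3/32 - 3·i·π^2/8 + 73·i/256.

Final answer: -3/32 - 3·i·π^2/8 + 73·i/256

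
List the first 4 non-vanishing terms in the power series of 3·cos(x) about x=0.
-x^6/240 + x^4/8 - 3·x^2/2 + 3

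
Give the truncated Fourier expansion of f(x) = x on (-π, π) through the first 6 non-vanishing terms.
2·sin(x) - sin(2·x) + 2·sin(3·x)/3 - sin(4·x)/2 + 2·sin(5·x)/5 - sin(6·x)/3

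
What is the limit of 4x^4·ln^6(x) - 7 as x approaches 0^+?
The product is a 0·∞ indeterminate form at x → 0⁺.
Rewrite the product as 4·ln^6(x) / x^(-4) and apply L'Hôpital, or use the standard hierarchy x^(-4) ≫ |ln x|^6 as x → 0⁺.
The indeterminate product → 0, so the limit = -7.

Final answer: -7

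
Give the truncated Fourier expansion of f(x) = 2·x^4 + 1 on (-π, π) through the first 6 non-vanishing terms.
(96 - 16·π^2)·cos(x) + (-6 + 4·π^2)·cos(2·x) + (32/27 - 16·π^2/9)·cos(3·x) + (-3/8 + π^2)·cos(4·x) + (96/625 - 16·π^2/25)·cos(5·x) + 1 + 2·π^4/5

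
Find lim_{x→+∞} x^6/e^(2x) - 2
The quotient is an ∞/∞ indeterminate form as x → +∞.
The exponential denominator e^(2x) dominates the polynomial numerator (e^x ≫ x^6 as x → ∞), so the quotient → 0.
Adding the constant: 0 - 2 = -2. Limit = -2.

Final answer: -2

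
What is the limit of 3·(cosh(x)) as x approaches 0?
Direct substitution at x = 0 gives 3.

Final answer: 3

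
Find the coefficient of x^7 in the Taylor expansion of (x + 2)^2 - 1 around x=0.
Expand to order 7: (x + 2)^2 - 1 = x^2 + 4·x + 3 + O(x^8).
The coefficient of x^7 is 0.

Final answer: 0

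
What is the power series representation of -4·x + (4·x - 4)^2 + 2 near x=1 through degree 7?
-2 - 4·(x - 1) + 16·(x - 1)^2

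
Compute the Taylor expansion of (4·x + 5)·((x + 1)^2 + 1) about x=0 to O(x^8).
4·x^3 + 13·x^2 + 18·x + 10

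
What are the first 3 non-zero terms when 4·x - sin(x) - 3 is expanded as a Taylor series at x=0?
x^3/6 + 3·x - 3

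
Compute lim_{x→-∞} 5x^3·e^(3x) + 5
The product is a 0·∞ indeterminate form at x → -∞.
Rewrite the product as 5x^3 / e^(-3x) (an ∞/∞ form) and apply L'Hôpital, or use the standard hierarchy e^(3|x|) ≫ |x^3| as x → -∞.
The indeterminate product → 0, so the limit = 5.

Final answer: 5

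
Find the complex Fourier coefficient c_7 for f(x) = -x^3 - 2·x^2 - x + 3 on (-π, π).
Compute the real Fourier coefficients first: a_7 = 8/49, b_7 = -2·π^2/7 - 86/343.
Then c_7 = (a_7 − i·b_7)/2 = 4/49 + 43·i/343 + i·π^2/7.

Final answer: 4/49 + 43·i/343 + i·π^2/7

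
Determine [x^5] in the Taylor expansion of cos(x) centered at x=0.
Expand to order 5: cos(x) = x^4/24 - x^2/2 + 1 + O(x^6).
The coefficient of x^5 is 0.

Final answer: 0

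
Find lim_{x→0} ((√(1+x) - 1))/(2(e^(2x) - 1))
Both numerator and denominator → 0 as x → 0; this is a 0/0 indeterminate form.
Expand each to leading order near x = 0: numerator ~ x/2, denominator ~ 4·x.
The limit of the ratio is 1/8.

Final answer: 1/8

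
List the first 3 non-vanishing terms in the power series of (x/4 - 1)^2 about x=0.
x^2/16 - x/2 + 1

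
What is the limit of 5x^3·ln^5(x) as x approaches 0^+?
This is a 0·∞ indeterminate form at x → 0⁺.
Rewrite the product as 5·ln^5(x) / x^(-3) and apply L'Hôpital, or use the standard hierarchy x^(-3) ≫ |ln x|^5 as x → 0⁺.
The indeterminate product → 0, so the limit = 0.

Final answer: 0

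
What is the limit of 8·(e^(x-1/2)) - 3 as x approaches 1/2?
Direct substitution at x = 1/2 gives 5.

Final answer: 5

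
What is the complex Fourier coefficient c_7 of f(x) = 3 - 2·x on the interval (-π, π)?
Compute the real Fourier coefficients first: a_7 = 0, b_7 = -4/7.
Then c_7 = (a_7 − i·b_7)/2 = 2·i/7.

Final answer: 2·i/7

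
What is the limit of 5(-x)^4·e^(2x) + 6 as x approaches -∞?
The product is a 0·∞ indeterminate form at x → -∞.
Rewrite the product as 5(-x)^4 / e^(-2x) (an ∞/∞ form) and apply L'Hôpital, or use the standard hierarchy e^(2|x|) ≫ |(-x)^4| as x → -∞.
The indeterminate product → 0, so the limit = 6.

Final answer: 6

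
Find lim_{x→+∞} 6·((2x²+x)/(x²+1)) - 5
Evaluate the dominant behaviour as x → +∞; each term tends to a finite value or vanishes.
Limit = 7.

Final answer: 7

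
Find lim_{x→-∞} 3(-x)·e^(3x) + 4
The product is a 0·∞ indeterminate form at x → -∞.
Rewrite the product as 3(-x) / e^(-3x) (an ∞/∞ form) and apply L'Hôpital, or use the standard hierarchy e^(3|x|) ≫ |(-x)| as x → -∞.
The indeterminate product → 0, so the limit = 4.

Final answer: 4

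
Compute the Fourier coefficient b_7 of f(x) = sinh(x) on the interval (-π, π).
b_7 = (1/π) ∫_{-π}^{π} f(x)·sin(7x) dx.
Evaluate the integral (use parity and integration by parts as needed): b_7 = 7·sinh(π)/(25·π).

Final answer: 7·sinh(π)/(25·π)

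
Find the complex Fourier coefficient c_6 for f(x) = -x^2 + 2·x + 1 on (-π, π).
Compute the real Fourier coefficients first: a_6 = -1/9, b_6 = -2/3.
Then c_6 = (a_6 − i·b_6)/2 = -1/18 + i/3.

Final answer: -1/18 + i/3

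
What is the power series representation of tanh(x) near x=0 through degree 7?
-17·x^7/315 + 2·x^5/15 - x^3/3 + x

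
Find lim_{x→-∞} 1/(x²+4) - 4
Evaluate the dominant behaviour as x → -∞; each term tends to a finite value or vanishes.
Limit = -4.

Final answer: -4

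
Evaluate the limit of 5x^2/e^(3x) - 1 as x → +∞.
The quotient is an ∞/∞ indeterminate form as x → +∞.
The exponential denominator e^(3x) dominates the polynomial numerator (e^x ≫ x^2 as x → ∞), so the quotient → 0.
Adding the constant: 0 - 1 = -1. Limit = -1.

Final answer: -1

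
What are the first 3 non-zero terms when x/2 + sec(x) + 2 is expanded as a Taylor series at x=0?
x^2/2 + x/2 + 3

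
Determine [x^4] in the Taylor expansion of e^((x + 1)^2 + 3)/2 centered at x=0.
19·e^(4)/12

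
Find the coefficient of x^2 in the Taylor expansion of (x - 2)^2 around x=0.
Expand to order 2: (x - 2)^2 = x^2 - 4·x + 4 + O(x^3).
The coefficient of x^2 is 1.

Final answer: 1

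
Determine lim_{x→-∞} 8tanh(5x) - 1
Evaluate the dominant behaviour as x → -∞; each term tends to a finite value or vanishes.
Limit = -9.

Final answer: -9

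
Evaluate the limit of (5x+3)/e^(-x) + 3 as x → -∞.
The quotient is an ∞/∞ indeterminate form as x → -∞.
Compare growth rates of the dominant terms (exponentials ≫ polynomials ≫ logarithms), or apply L'Hôpital's rule; the quotient → 0.
Adding the constant: 0 + 3 = 3. Limit = 3.

Final answer: 3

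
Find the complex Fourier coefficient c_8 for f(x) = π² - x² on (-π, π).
Compute the real Fourier coefficients first: a_8 = -1/16, b_8 = 0.
Then c_8 = (a_8 − i·b_8)/2 = -1/32.

Final answer: -1/32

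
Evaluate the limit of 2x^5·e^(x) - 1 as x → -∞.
The product is a 0·∞ indeterminate form at x → -∞.
Rewrite the product as 2x^5 / e^(-x) (an ∞/∞ form) and apply L'Hôpital, or use the standard hierarchy e^(|x|) ≫ |x^5| as x → -∞.
The indeterminate product → 0, so the limit = -1.

Final answer: -1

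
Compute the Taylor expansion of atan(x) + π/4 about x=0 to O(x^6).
x^5/5 - x^3/3 + x + π/4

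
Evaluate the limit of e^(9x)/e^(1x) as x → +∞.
This is an ∞/∞ indeterminate form as x → +∞.
Rewrite e^(9x)/e^(1x) = e^((9−1)x) = e^(8x); the exponent coefficient is 8 > 0 so e^(8x) → ∞.
Limit = ∞.

Final answer: ∞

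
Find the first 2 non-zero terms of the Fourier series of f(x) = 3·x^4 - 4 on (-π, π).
(144 - 24·π^2)·cos(x) - 4 + 3·π^4/5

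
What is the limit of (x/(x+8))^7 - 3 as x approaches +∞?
As x → +∞: x/(x+8) = 1/(1 + 8/x) → 1, and the 7th power of a limit-1 base also → 1; with the additive constant, 1 - 3 = -2.
Limit = -2.

Final answer: -2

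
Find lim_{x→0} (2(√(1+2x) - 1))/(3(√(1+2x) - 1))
Both numerator and denominator → 0 as x → 0; this is a 0/0 indeterminate form.
Expand each to leading order near x = 0: numerator ~ 2·x, denominator ~ 3·x.
The limit of the ratio is 2/3.

Final answer: 2/3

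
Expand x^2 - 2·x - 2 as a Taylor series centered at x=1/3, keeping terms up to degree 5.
-23/9 - 4·(x - 1/3)/3 + (x - 1/3)^2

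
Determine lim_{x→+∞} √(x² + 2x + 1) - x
This is an ∞ − ∞ indeterminate form.
Multiply and divide by the conjugate √(x²+2x + 1) + x; the x² terms cancel, leaving (2x + 1)/(√(x²+2x + 1)+x) → 2/2 = 1.
Limit = 1.

Final answer: 1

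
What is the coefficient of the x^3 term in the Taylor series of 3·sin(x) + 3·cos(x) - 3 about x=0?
Expand to order 3: 3·sin(x) + 3·cos(x) - 3 = -x^3/2 - 3·x^2/2 + 3·x + O(x^4).
The coefficient of x^3 is -1/2.

Final answer: -1/2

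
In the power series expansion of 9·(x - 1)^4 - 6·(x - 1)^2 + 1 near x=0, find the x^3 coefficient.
Expand to order 3: 9·(x - 1)^4 - 6·(x - 1)^2 + 1 = -36·x^3 + 48·x^2 - 24·x + 4 + O(x^4).
The coefficient of x^3 is -36.

Final answer: -36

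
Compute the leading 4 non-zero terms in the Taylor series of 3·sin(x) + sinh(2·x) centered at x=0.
25·x^7/1008 + 7·x^5/24 + 5·x^3/6 + 5·x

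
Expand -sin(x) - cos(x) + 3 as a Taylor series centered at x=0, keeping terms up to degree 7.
x^7/5040 + x^6/720 - x^5/120 - x^4/24 + x^3/6 + x^2/2 - x + 2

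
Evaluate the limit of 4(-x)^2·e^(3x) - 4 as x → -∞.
The product is a 0·∞ indeterminate form at x → -∞.
Rewrite the product as 4(-x)^2 / e^(-3x) (an ∞/∞ form) and apply L'Hôpital, or use the standard hierarchy e^(3|x|) ≫ |(-x)^2| as x → -∞.
The indeterminate product → 0, so the limit = -4.

Final answer: -4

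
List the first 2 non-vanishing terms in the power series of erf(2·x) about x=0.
-16·x^3/(3·√(π)) + 4·x/√(π)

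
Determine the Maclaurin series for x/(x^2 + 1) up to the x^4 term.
-x^3 + x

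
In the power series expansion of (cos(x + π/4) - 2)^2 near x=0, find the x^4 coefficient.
Expand to order 4: (cos(x + π/4) - 2)^2 = x^4·(-2 + √(2)/2)^2·(√(2)/(24·(-2 + √(2)/2)) - 1/(24·(-2 + √(2)/2)^2)) + x^3·(-2 + √(2)/2)^2·(√(2)/(6·(-2 + √(2)/2)) + 1/(2·(-2 + √(2)/2)^2)) + x^2·(-2 + √(2)/2)^2·(1/(2·(-2 + √(2)/2)^2) - √(2)/(2·(-2 + √(2)/2))) - √(2)·x·(-2 + √(2)/2) + (-2 + √(2)/2)^2 + O(x^5).
The coefficient of x^4 is (-2 + √(2)/2)^2·(√(2)/(24·(-2 + √(2)/2)) - 1/(24·(-2 + √(2)/2)^2)).

Final answer: (-2 + √(2)/2)^2·(√(2)/(24·(-2 + √(2)/2)) - 1/(24·(-2 + √(2)/2)^2))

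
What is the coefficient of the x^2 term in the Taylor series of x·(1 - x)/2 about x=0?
Expand to order 2: x·(1 - x)/2 = -x^2/2 + x/2 + O(x^3).
The coefficient of x^2 is -1/2.

Final answer: -1/2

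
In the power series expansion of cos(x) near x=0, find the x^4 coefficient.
Expand to order 4: cos(x) = x^4/24 - x^2/2 + 1 + O(x^5).
The coefficient of x^4 is 1/24.

Final answer: 1/24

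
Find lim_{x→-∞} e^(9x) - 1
Evaluate the dominant behaviour as x → -∞; each term tends to a finite value or vanishes.
Limit = -1.

Final answer: -1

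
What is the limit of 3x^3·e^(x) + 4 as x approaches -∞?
The product is a 0·∞ indeterminate form at x → -∞.
Rewrite the product as 3x^3 / e^(-x) (an ∞/∞ form) and apply L'Hôpital, or use the standard hierarchy e^(|x|) ≫ |x^3| as x → -∞.
The indeterminate product → 0, so the limit = 4.

Final answer: 4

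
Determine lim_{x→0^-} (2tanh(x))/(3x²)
Both numerator and denominator → 0 as x → 0^-; this is a 0/0 indeterminate form.
Expand each to leading order near x = 0: numerator ~ 2·x, denominator ~ 3·x^2.
The limit of the ratio is -∞.

Final answer: -∞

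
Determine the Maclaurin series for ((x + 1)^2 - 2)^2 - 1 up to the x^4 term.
x^4 + 4·x^3 + 2·x^2 - 4·x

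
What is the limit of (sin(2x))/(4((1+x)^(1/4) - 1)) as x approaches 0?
Both numerator and denominator → 0 as x → 0; this is a 0/0 indeterminate form.
Expand each to leading order near x = 0: numerator ~ 2·x, denominator ~ x.
The limit of the ratio is 2.

Final answer: 2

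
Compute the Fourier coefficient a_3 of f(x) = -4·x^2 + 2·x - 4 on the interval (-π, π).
a_3 = (1/π) ∫_{-π}^{π} f(x)·cos(3x) dx.
Evaluate the integral (use parity and integration by parts as needed): a_3 = 16/9.

Final answer: 16/9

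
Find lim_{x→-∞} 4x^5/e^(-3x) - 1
The quotient is an ∞/∞ indeterminate form as x → -∞.
Compare growth rates of the dominant terms (exponentials ≫ polynomials ≫ logarithms), or apply L'Hôpital's rule; the quotient → 0.
Adding the constant: 0 - 1 = -1. Limit = -1.

Final answer: -1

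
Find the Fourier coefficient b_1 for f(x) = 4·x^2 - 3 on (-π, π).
b_1 = (1/π) ∫_{-π}^{π} f(x)·sin(1x) dx.
Evaluate the integral (use parity and integration by parts as needed): b_1 = 0.

Final answer: 0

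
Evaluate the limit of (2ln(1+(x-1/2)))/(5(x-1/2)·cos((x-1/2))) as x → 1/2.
Both numerator and denominator → 0 as x → 1/2; this is a 0/0 indeterminate form.
Expand each to leading order near x = 1/2: numerator ~ 2·(x - 1/2), denominator ~ 5·(x - 1/2).
The limit of the ratio is 2/5.

Final answer: 2/5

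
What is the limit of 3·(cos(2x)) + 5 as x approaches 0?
Direct substitution at x = 0 gives 8.

Final answer: 8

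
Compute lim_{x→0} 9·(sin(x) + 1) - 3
Direct substitution at x = 0 gives 6.

Final answer: 6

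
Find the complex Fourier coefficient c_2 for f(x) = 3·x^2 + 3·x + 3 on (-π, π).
Compute the real Fourier coefficients first: a_2 = 3, b_2 = -3.
Then c_2 = (a_2 − i·b_2)/2 = 3/2 + 3·i/2.

Final answer: 3/2 + 3·i/2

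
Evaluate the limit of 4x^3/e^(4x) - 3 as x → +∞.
The quotient is an ∞/∞ indeterminate form as x → +∞.
The exponential denominator e^(4x) dominates the polynomial numerator (e^x ≫ x^3 as x → ∞), so the quotient → 0.
Adding the constant: 0 - 3 = -3. Limit = -3.

Final answer: -3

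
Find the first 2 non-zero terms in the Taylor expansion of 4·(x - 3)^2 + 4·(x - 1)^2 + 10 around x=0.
50 - 32·x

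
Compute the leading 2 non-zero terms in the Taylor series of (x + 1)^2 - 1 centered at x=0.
x^2 + 2·x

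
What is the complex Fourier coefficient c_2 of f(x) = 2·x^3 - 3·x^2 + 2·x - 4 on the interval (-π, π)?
Compute the real Fourier coefficients first: a_2 = -3, b_2 = 1 - 2·π^2.
Then c_2 = (a_2 − i·b_2)/2 = -3/2 - i/2 + i·π^2.

Final answer: -3/2 - i/2 + i·π^2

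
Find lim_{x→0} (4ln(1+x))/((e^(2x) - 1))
Both numerator and denominator → 0 as x → 0; this is a 0/0 indeterminate form.
Expand each to leading order near x = 0: numerator ~ 4·x, denominator ~ 2·x.
The limit of the ratio is 2.

Final answer: 2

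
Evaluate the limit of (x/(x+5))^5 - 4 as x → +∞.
As x → +∞: x/(x+5) = 1/(1 + 5/x) → 1, and the 5th power of a limit-1 base also → 1; with the additive constant, 1 - 4 = -3.
Limit = -3.

Final answer: -3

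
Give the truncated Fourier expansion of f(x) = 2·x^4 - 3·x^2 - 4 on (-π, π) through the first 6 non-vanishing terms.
(108 - 16·π^2)·cos(x) + (-9 + 4·π^2)·cos(2·x) + (68/27 - 16·π^2/9)·cos(3·x) + (-9/8 + π^2)·cos(4·x) + (396/625 - 16·π^2/25)·cos(5·x) - π^2 - 4 + 2·π^4/5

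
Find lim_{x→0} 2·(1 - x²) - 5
Direct substitution at x = 0 gives -3.

Final answer: -3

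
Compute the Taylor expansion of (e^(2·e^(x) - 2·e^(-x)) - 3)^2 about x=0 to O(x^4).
56·x^3/3 - 16·x^2 - 16·x + 4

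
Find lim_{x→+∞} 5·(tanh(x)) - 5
Evaluate the dominant behaviour as x → +∞; each term tends to a finite value or vanishes.
Limit = 0.

Final answer: 0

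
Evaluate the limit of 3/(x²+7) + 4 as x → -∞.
Evaluate the dominant behaviour as x → -∞; each term tends to a finite value or vanishes.
Limit = 4.

Final answer: 4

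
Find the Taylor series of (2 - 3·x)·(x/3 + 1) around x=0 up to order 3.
-x^2 - 7·x/3 + 2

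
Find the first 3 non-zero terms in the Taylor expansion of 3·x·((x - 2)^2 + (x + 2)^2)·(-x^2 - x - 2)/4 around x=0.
-9·x^3 - 6·x^2 - 12·x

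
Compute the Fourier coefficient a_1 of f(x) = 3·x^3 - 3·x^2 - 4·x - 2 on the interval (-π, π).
a_1 = (1/π) ∫_{-π}^{π} f(x)·cos(1x) dx.
Evaluate the integral (use parity and integration by parts as needed): a_1 = 12.

Final answer: 12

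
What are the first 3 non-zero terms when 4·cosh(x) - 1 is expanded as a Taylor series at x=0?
x^4/6 + 2·x^2 + 3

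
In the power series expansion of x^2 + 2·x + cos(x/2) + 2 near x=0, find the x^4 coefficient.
Expand to order 4: x^2 + 2·x + cos(x/2) + 2 = x^4/384 + 7·x^2/8 + 2·x + 3 + O(x^5).
The coefficient of x^4 is 1/384.

Final answer: 1/384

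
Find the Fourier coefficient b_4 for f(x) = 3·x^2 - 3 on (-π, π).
b_4 = (1/π) ∫_{-π}^{π} f(x)·sin(4x) dx.
Evaluate the integral (use parity and integration by parts as needed): b_4 = 0.

Final answer: 0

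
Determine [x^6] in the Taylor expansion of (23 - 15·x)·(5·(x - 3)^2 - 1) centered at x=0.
Expand to order 6: (23 - 15·x)·(5·(x - 3)^2 - 1) = -75·x^3 + 565·x^2 - 1350·x + 1012 + O(x^7).
The coefficient of x^6 is 0.

Final answer: 0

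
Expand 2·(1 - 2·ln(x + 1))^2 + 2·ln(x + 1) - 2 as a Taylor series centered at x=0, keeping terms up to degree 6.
319·x^6/45 - 118·x^5/15 + 53·x^4/6 - 10·x^3 + 11·x^2 - 6·x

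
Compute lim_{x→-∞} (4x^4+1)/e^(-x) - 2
The quotient is an ∞/∞ indeterminate form as x → -∞.
Compare growth rates of the dominant terms (exponentials ≫ polynomials ≫ logarithms), or apply L'Hôpital's rule; the quotient → 0.
Adding the constant: 0 - 2 = -2. Limit = -2.

Final answer: -2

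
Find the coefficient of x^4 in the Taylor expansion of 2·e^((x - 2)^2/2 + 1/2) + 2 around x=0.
Expand to order 4: 2·e^((x - 2)^2/2 + 1/2) + 2 = 43·x^4·e^(5/2)/12 - 14·x^3·e^(5/2)/3 + 5·x^2·e^(5/2) - 4·x·e^(5/2) + 2 + 2·e^(5/2) + O(x^5).
The coefficient of x^4 is 43·e^(5/2)/12.

Final answer: 43·e^(5/2)/12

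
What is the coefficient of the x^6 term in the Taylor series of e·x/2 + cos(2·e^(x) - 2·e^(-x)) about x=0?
16/15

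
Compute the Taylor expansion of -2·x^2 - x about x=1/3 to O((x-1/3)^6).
-5/9 - 7·(x - 1/3)/3 - 2·(x - 1/3)^2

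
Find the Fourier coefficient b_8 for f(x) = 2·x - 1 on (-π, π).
b_8 = (1/π) ∫_{-π}^{π} f(x)·sin(8x) dx.
Evaluate the integral (use parity and integration by parts as needed): b_8 = -1/2.

Final answer: -1/2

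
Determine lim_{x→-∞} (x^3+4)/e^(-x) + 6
The quotient is an ∞/∞ indeterminate form as x → -∞.
Compare growth rates of the dominant terms (exponentials ≫ polynomials ≫ logarithms), or apply L'Hôpital's rule; the quotient → 0.
Adding the constant: 0 + 6 = 6. Limit = 6.

Final answer: 6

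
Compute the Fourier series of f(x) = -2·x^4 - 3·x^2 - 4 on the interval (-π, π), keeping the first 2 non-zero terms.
(-84 + 16·π^2)·cos(x) - 2·π^4/5 - π^2 - 4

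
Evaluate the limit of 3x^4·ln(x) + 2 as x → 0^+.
The product is a 0·∞ indeterminate form at x → 0⁺.
Rewrite the product as 3·ln(x) / x^(-4) and apply L'Hôpital, or use the standard hierarchy x^(-4) ≫ |ln x| as x → 0⁺.
The indeterminate product → 0, so the limit = 2.

Final answer: 2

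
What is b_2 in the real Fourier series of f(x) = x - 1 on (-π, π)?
b_2 = (1/π) ∫_{-π}^{π} f(x)·sin(2x) dx.
Evaluate the integral (use parity and integration by parts as needed): b_2 = -1.

Final answer: -1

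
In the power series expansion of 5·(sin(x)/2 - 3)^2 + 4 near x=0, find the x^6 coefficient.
Expand to order 6: 5·(sin(x)/2 - 3)^2 + 4 = x^6/18 - x^5/8 - 5·x^4/12 + 5·x^3/2 + 5·x^2/4 - 15·x + 49 + O(x^7).
The coefficient of x^6 is 1/18.

Final answer: 1/18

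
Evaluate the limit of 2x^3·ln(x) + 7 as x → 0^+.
The product is a 0·∞ indeterminate form at x → 0⁺.
Rewrite the product as 2·ln(x) / x^(-3) and apply L'Hôpital, or use the standard hierarchy x^(-3) ≫ |ln x| as x → 0⁺.
The indeterminate product → 0, so the limit = 7.

Final answer: 7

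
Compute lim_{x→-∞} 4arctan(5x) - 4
Evaluate the dominant behaviour as x → -∞; each term tends to a finite value or vanishes.
Limit = -2·π - 4.

Final answer: -2·π - 4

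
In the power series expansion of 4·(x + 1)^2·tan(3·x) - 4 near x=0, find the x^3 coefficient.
Expand to order 3: 4·(x + 1)^2·tan(3·x) - 4 = 48·x^3 + 24·x^2 + 12·x - 4 + O(x^4).
The coefficient of x^3 is 48.

Final answer: 48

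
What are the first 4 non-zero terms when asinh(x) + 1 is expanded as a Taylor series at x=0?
3·x^5/40 - x^3/6 + x + 1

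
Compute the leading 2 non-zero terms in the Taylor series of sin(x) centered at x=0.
-x^3/6 + x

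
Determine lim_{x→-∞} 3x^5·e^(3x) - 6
The product is a 0·∞ indeterminate form at x → -∞.
Rewrite the product as 3x^5 / e^(-3x) (an ∞/∞ form) and apply L'Hôpital, or use the standard hierarchy e^(3|x|) ≫ |x^5| as x → -∞.
The indeterminate product → 0, so the limit = -6.

Final answer: -6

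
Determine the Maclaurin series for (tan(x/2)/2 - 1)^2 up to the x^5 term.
-x^5/240 + x^4/96 - x^3/24 + x^2/16 - x/2 + 1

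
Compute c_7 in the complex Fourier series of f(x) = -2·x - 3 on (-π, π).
Compute the real Fourier coefficients first: a_7 = 0, b_7 = -4/7.
Then c_7 = (a_7 − i·b_7)/2 = 2·i/7.

Final answer: 2·i/7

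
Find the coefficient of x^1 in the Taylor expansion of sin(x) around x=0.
Expand to order 1: sin(x) = x + O(x^2).
The coefficient of x^1 is 1.

Final answer: 1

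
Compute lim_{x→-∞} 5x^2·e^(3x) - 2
The product is a 0·∞ indeterminate form at x → -∞.
Rewrite the product as 5x^2 / e^(-3x) (an ∞/∞ form) and apply L'Hôpital, or use the standard hierarchy e^(3|x|) ≫ |x^2| as x → -∞.
The indeterminate product → 0, so the limit = -2.

Final answer: -2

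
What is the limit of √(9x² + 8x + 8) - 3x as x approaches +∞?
As x → +∞: multiply by the conjugate to get (8x+8)/(√(9x²+8x+8)+3x); the denominator ~ 6x, so the limit is 8/6 = 4/3.
Limit = 4/3.

Final answer: 4/3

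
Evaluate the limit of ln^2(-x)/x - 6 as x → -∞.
The quotient is an ∞/∞ indeterminate form as x → -∞.
Compare growth rates of the dominant terms (exponentials ≫ polynomials ≫ logarithms), or apply L'Hôpital's rule; the quotient → 0.
Adding the constant: 0 - 6 = -6. Limit = -6.

Final answer: -6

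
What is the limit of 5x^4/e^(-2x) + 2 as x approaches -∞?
The quotient is an ∞/∞ indeterminate form as x → -∞.
Compare growth rates of the dominant terms (exponentials ≫ polynomials ≫ logarithms), or apply L'Hôpital's rule; the quotient → 0.
Adding the constant: 0 + 2 = 2. Limit = 2.

Final answer: 2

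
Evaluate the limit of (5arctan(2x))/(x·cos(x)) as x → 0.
Both numerator and denominator → 0 as x → 0; this is a 0/0 indeterminate form.
Expand each to leading order near x = 0: numerator ~ 10·x, denominator ~ x.
The limit of the ratio is 10.

Final answer: 10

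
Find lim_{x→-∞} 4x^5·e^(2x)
This is a 0·∞ indeterminate form at x → -∞.
Rewrite the product as 4x^5 / e^(-2x) (an ∞/∞ form) and apply L'Hôpital, or use the standard hierarchy e^(2|x|) ≫ |x^5| as x → -∞.
The indeterminate product → 0, so the limit = 0.

Final answer: 0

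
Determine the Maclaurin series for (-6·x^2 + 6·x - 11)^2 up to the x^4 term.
36·x^4 - 72·x^3 + 168·x^2 - 132·x + 121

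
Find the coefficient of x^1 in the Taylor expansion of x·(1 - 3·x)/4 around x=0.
Expand to order 1: x·(1 - 3·x)/4 = x/4 + O(x^2).
The coefficient of x^1 is 1/4.

Final answer: 1/4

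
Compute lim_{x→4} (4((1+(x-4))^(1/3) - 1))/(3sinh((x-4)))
Both numerator and denominator → 0 as x → 4; this is a 0/0 indeterminate form.
Expand each to leading order near x = 4: numerator ~ 4·(x - 4)/3, denominator ~ 3·(x - 4).
The limit of the ratio is 4/9.

Final answer: 4/9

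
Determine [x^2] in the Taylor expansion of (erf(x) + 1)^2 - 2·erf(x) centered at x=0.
Expand to order 2: (erf(x) + 1)^2 - 2·erf(x) = 4·x^2/π + 1 + O(x^3).
The coefficient of x^2 is 4/π.

Final answer: 4/π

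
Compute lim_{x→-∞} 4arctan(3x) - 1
Evaluate the dominant behaviour as x → -∞; each term tends to a finite value or vanishes.
Limit = -2·π - 1.

Final answer: -2·π - 1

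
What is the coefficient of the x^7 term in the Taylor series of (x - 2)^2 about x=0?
Expand to order 7: (x - 2)^2 = x^2 - 4·x + 4 + O(x^8).
The coefficient of x^7 is 0.

Final answer: 0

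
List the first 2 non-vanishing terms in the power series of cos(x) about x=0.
1 - x^2/2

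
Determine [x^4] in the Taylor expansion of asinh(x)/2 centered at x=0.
Expand to order 4: asinh(x)/2 = -x^3/12 + x/2 + O(x^5).
The coefficient of x^4 is 0.

Final answer: 0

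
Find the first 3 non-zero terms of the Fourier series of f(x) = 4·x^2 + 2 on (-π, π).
-16·cos(x) + 4·cos(2·x) + 2 + 4·π^2/3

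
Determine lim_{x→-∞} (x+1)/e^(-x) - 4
The quotient is an ∞/∞ indeterminate form as x → -∞.
Compare growth rates of the dominant terms (exponentials ≫ polynomials ≫ logarithms), or apply L'Hôpital's rule; the quotient → 0.
Adding the constant: 0 - 4 = -4. Limit = -4.

Final answer: -4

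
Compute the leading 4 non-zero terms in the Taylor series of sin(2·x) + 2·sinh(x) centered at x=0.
-x^7/40 + 17·x^5/60 - x^3 + 4·x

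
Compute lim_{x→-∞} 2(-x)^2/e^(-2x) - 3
The quotient is an ∞/∞ indeterminate form as x → -∞.
Compare growth rates of the dominant terms (exponentials ≫ polynomials ≫ logarithms), or apply L'Hôpital's rule; the quotient → 0.
Adding the constant: 0 - 3 = -3. Limit = -3.

Final answer: -3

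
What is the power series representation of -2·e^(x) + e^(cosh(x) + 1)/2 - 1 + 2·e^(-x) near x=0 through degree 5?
-x^5/30 + x^4·e^(2)/12 - 2·x^3/3 + x^2·e^(2)/4 - 4·x - 1 + e^(2)/2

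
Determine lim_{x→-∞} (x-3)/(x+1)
Evaluate the dominant behaviour as x → -∞; each term tends to a finite value or vanishes.
Limit = 1.

Final answer: 1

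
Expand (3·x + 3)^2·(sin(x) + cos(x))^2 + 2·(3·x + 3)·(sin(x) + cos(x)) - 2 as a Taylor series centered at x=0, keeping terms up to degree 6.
581·x^6/120 - 93·x^5/10 - 99·x^4/4 + 2·x^3 + 48·x^2 + 48·x + 13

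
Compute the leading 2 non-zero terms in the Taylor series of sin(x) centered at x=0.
-x^3/6 + x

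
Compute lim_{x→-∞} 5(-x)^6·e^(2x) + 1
The product is a 0·∞ indeterminate form at x → -∞.
Rewrite the product as 5(-x)^6 / e^(-2x) (an ∞/∞ form) and apply L'Hôpital, or use the standard hierarchy e^(2|x|) ≫ |(-x)^6| as x → -∞.
The indeterminate product → 0, so the limit = 1.

Final answer: 1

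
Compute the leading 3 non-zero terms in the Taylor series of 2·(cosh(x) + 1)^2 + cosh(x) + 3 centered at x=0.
7·x^4/8 + 9·x^2/2 + 12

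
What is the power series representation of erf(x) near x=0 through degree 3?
-2·x^3/(3·√(π)) + 2·x/√(π)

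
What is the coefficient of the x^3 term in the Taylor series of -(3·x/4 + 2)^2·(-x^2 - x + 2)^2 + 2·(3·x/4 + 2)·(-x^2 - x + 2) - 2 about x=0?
Expand to order 3: -(3·x/4 + 2)^2·(-x^2 - x + 2)^2 + 2·(3·x/4 + 2)·(-x^2 - x + 2) - 2 = 7·x^3/4 + 65·x^2/4 + 3·x - 10 + O(x^4).
The coefficient of x^3 is 7/4.

Final answer: 7/4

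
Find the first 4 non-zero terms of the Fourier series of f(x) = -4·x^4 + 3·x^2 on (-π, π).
(-204 + 32·π^2)·cos(x) + (15 - 8·π^2)·cos(2·x) + (-100/27 + 32·π^2/9)·cos(3·x) - 4·π^4/5 + π^2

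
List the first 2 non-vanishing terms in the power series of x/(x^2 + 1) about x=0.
-x^3 + x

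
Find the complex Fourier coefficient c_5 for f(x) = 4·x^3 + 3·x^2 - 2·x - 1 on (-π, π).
Compute the real Fourier coefficients first: a_5 = -12/25, b_5 = -148/125 + 8·π^2/5.
Then c_5 = (a_5 − i·b_5)/2 = -6/25 - 4·i·π^2/5 + 74·i/125.

Final answer: -6/25 - 4·i·π^2/5 + 74·i/125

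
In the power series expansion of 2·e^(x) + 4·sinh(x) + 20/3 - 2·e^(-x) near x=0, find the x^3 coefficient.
Expand to order 3: 2·e^(x) + 4·sinh(x) + 20/3 - 2·e^(-x) = 4·x^3/3 + 8·x + 20/3 + O(x^4).
The coefficient of x^3 is 4/3.

Final answer: 4/3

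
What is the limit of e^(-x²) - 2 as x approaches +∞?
Evaluate the dominant behaviour as x → +∞; each term tends to a finite value or vanishes.
Limit = -2.

Final answer: -2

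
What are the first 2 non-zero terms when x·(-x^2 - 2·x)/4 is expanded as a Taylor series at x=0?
-x^3/4 - x^2/2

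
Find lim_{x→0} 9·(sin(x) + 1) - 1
Direct substitution at x = 0 gives 8.

Final answer: 8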